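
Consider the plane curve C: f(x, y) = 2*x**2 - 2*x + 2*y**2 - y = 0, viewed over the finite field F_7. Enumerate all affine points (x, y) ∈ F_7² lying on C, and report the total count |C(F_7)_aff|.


Affine F_7-points: {(0, 0), (0, 4), (1, 0), (1, 4), (2, 5), (2, 6), (6, 5), (6, 6)}; count = 8.

For each of the 49 pairs (x, y) ∈ F_7², evaluate f(x, y) mod 7. Record the zeros.
  x = 0: [0↦0, 1↦1, 2↦6, 3↦1, 4↦0, 5↦3, 6↦3]  zeros at y ∈ {0, 4}
  x = 1: [0↦0, 1↦1, 2↦6, 3↦1, 4↦0, 5↦3, 6↦3]  zeros at y ∈ {0, 4}
  x = 2: [0↦4, 1↦5, 2↦3, 3↦5, 4↦4, 5↦0, 6↦0]  zeros at y ∈ {5, 6}
  x = 3: [0↦5, 1↦6, 2↦4, 3↦6, 4↦5, 5↦1, 6↦1]  zeros at y ∈ ∅
  x = 4: [0↦3, 1↦4, 2↦2, 3↦4, 4↦3, 5↦6, 6↦6]  zeros at y ∈ ∅
  x = 5: [0↦5, 1↦6, 2↦4, 3↦6, 4↦5, 5↦1, 6↦1]  zeros at y ∈ ∅
  x = 6: [0↦4, 1↦5, 2↦3, 3↦5, 4↦4, 5↦0, 6↦0]  zeros at y ∈ {5, 6}
Collecting zeros: affine points = {(0, 0), (0, 4), (1, 0), (1, 4), (2, 5), (2, 6), (6, 5), (6, 6)}.
Total count |C(F_7)_aff| = 8.


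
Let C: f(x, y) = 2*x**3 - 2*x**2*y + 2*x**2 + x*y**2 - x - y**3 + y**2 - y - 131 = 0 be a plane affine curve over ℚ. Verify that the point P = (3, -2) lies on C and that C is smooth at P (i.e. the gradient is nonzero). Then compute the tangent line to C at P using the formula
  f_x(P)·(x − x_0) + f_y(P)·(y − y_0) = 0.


Tangent line at P: 93*x - 47*y - 373 = 0.

Step 1: f(3, -2) = 0, so P lies on C.
Step 2: partial derivatives
  f_x(x, y) = 6*x**2 - 4*x*y + 4*x + y**2 - 1, f_y(x, y) = -2*x**2 + 2*x*y - 3*y**2 + 2*y - 1.
  f_x(P) = 93, f_y(P) = -47 (gradient nonzero, so P is smooth).
Step 3: tangent line at P: 93·(x − 3) + -47·(y − -2) = 0.
Expanding: 93*x - 47*y - 373 = 0.


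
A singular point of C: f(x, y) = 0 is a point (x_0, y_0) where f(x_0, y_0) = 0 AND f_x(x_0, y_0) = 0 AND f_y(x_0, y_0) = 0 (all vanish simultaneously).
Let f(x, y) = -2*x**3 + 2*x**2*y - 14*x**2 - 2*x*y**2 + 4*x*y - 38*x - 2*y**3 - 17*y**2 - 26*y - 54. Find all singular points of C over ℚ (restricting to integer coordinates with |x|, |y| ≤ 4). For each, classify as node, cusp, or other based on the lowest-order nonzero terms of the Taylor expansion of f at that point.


Singular points: {(-3, -2)}; classification: cusp.

Compute partial derivatives:
  f_x = -6*x**2 + 4*x*y - 28*x - 2*y**2 + 4*y - 38.
  f_y = 2*x**2 - 4*x*y + 4*x - 6*y**2 - 34*y - 26.
Scan x_0 ∈ {−4, ..., 4}. For each x_0, f_y(x_0, y) is a polynomial in y; find its integer roots y ∈ {−4, ..., 4}, then test f_x and f at those candidates.
  x = -4: f_y(-4, y) = -6*y**2 - 18*y - 10; no integer root y with |y| ≤ 4.
  x = -3: f_y(-3, y) = -6*y**2 - 22*y - 20; vanishes at y ∈ {-2}. (-3, -2): f_x = 0, f = 0 — SINGULAR.
  x = -2: f_y(-2, y) = -6*y**2 - 26*y - 26; no integer root y with |y| ≤ 4.
  x = -1: f_y(-1, y) = -6*y**2 - 30*y - 28; no integer root y with |y| ≤ 4.
  x = 0: f_y(0, y) = -6*y**2 - 34*y - 26; no integer root y with |y| ≤ 4.
  x = 1: f_y(1, y) = -6*y**2 - 38*y - 20; no integer root y with |y| ≤ 4.
  x = 2: f_y(2, y) = -6*y**2 - 42*y - 10; no integer root y with |y| ≤ 4.
  x = 3: f_y(3, y) = -6*y**2 - 46*y + 4; no integer root y with |y| ≤ 4.
  x = 4: f_y(4, y) = -6*y**2 - 50*y + 22; no integer root y with |y| ≤ 4.
Only singular point on the grid: (-3, -2).
Classify: substitute x = -3 + u, y = -2 + v and expand: f = -2*u**3 + 2*u**2*v - 2*u*v**2 - 2*v**3 + v**2.
No constant or linear terms (consistent with a singular point). Quadratic part: v**2. Cubic part: -2*u**3 + 2*u**2*v - 2*u*v**2 - 2*v**3.
The quadratic part v**2 is a perfect square, so there is a single (double) tangent line v = 0, i.e. y = -2. Restricting the cubic part to that line (v = 0) leaves -2*u**3 ≠ 0, so f is not divisible by v and the branch is v² ≈ 2*u**3 to lowest order — this is a cusp.
Classification: cusp.


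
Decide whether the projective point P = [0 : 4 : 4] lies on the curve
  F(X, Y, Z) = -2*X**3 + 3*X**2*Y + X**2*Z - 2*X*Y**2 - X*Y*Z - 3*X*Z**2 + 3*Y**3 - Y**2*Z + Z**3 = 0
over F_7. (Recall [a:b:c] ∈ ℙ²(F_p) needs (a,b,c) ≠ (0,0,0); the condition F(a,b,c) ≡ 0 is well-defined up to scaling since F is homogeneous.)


F(0,4,4) ≡ 3 (mod 7); P is NOT on the curve.

Evaluate F(0, 4, 4) term-by-term (mod 7).
  -2*X**3 ↦ -2·0·1·1 = 0
  3*X**2*Y ↦ 3·0·4·1 = 0
  X**2*Z ↦ 1·0·1·4 = 0
  -2*X*Y**2 ↦ -2·0·16·1 = 0
  -X*Y*Z ↦ -1·0·4·4 = 0
  -3*X*Z**2 ↦ -3·0·1·16 = 0
  3*Y**3 ↦ 3·1·64·1 = 192
  -Y**2*Z ↦ -1·1·16·4 = -64
  Z**3 ↦ 1·1·1·64 = 64
Sum: F(0, 4, 4) = (0) + (0) + (0) + (0) + (0) + (0) + (192) + (-64) + (64) = 192.
Reducing mod 7: 192 ≡ 3 (mod 7).
Since F(a, b, c) ≡ 3 ≠ 0 (mod 7), P does NOT lie on the curve.


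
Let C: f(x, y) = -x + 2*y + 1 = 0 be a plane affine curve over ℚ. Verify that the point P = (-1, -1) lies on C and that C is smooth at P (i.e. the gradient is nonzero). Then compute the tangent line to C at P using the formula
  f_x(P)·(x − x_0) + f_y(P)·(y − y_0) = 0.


Tangent line at P: -x + 2*y + 1 = 0.

Step 1: f(-1, -1) = 0, so P lies on C.
Step 2: partial derivatives
  f_x(x, y) = -1, f_y(x, y) = 2.
  f_x(P) = -1, f_y(P) = 2 (gradient nonzero, so P is smooth).
Step 3: tangent line at P: -1·(x − -1) + 2·(y − -1) = 0.
Expanding: -x + 2*y + 1 = 0.


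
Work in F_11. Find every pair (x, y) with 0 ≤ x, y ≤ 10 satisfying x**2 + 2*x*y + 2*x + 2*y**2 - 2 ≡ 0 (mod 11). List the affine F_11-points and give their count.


Affine F_11-points: {(0, 1), (0, 10), (2, 2), (2, 7), (3, 2), (3, 6), (4, 0), (4, 7), (5, 0), (5, 6), (7, 1), (7, 3)}; count = 12.

For each of the 121 pairs (x, y) ∈ F_11², evaluate f(x, y) mod 11. Record the zeros.
  x = 0: [0↦9, 1↦0, 2↦6, 3↦5, 4↦8, 5↦4, 6↦4, 7↦8, 8↦5, 9↦6, 10↦0]  zeros at y ∈ {1, 10}
  x = 1: [0↦1, 1↦5, 2↦2, 3↦3, 4↦8, 5↦6, 6↦8, 7↦3, 8↦2, 9↦5, 10↦1]  zeros at y ∈ ∅
  x = 2: [0↦6, 1↦1, 2↦0, 3↦3, 4↦10, 5↦10, 6↦3, 7↦0, 8↦1, 9↦6, 10↦4]  zeros at y ∈ {2, 7}
  x = 3: [0↦2, 1↦10, 2↦0, 3↦5, 4↦3, 5↦5, 6↦0, 7↦10, 8↦2, 9↦9, 10↦9]  zeros at y ∈ {2, 6}
  x = 4: [0↦0, 1↦10, 2↦2, 3↦9, 4↦9, 5↦2, 6↦10, 7↦0, 8↦5, 9↦3, 10↦5]  zeros at y ∈ {0, 7}
  x = 5: [0↦0, 1↦1, 2↦6, 3↦4, 4↦6, 5↦1, 6↦0, 7↦3, 8↦10, 9↦10, 10↦3]  zeros at y ∈ {0, 6}
  x = 6: [0↦2, 1↦5, 2↦1, 3↦1, 4↦5, 5↦2, 6↦3, 7↦8, 8↦6, 9↦8, 10↦3]  zeros at y ∈ ∅
  x = 7: [0↦6, 1↦0, 2↦9, 3↦0, 4↦6, 5↦5, 6↦8, 7↦4, 8↦4, 9↦8, 10↦5]  zeros at y ∈ {1, 3}
  x = 8: [0↦1, 1↦8, 2↦8, 3↦1, 4↦9, 5↦10, 6↦4, 7↦2, 8↦4, 9↦10, 10↦9]  zeros at y ∈ ∅
  x = 9: [0↦9, 1↦7, 2↦9, 3↦4, 4↦3, 5↦6, 6↦2, 7↦2, 8↦6, 9↦3, 10↦4]  zeros at y ∈ ∅
  x = 10: [0↦8, 1↦8, 2↦1, 3↦9, 4↦10, 5↦4, 6↦2, 7↦4, 8↦10, 9↦9, 10↦1]  zeros at y ∈ ∅
Collecting zeros: affine points = {(0, 1), (0, 10), (2, 2), (2, 7), (3, 2), (3, 6), (4, 0), (4, 7), (5, 0), (5, 6), (7, 1), (7, 3)}.
Total count |C(F_11)_aff| = 12.


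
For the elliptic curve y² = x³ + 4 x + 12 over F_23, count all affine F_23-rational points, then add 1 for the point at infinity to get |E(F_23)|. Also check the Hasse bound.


Affine points = {(0, 9), (0, 14), (4, 0), (8, 2), (8, 21), (9, 8), (9, 15), (14, 11), (14, 12), (16, 3), (16, 20), (17, 5), (17, 18), (19, 1), (19, 22)}; affine count = 15; |E(F_23)| = 16.

Discriminant check: Δ ∝ 4a³ + 27b² = 4·4³ + 27·12² = 4·64 + 27·144 ≡ 4 (mod 23). Nonzero ⇒ E is nonsingular.
For each x ∈ F_23, compute rhs = x³ + 4·x + 12 mod 23, then count y ∈ F_23 with y² ≡ rhs.
  x = 0: rhs = 12, matching y values: 9, 14 (2 points).
  x = 1: rhs = 17, matching y values: none (0 points).
  x = 2: rhs = 5, matching y values: none (0 points).
  x = 3: rhs = 5, matching y values: none (0 points).
  x = 4: rhs = 0, matching y values: 0 (1 points).
  x = 5: rhs = 19, matching y values: none (0 points).
  x = 6: rhs = 22, matching y values: none (0 points).
  x = 7: rhs = 15, matching y values: none (0 points).
  x = 8: rhs = 4, matching y values: 2, 21 (2 points).
  x = 9: rhs = 18, matching y values: 8, 15 (2 points).
  x = 10: rhs = 17, matching y values: none (0 points).
  x = 11: rhs = 7, matching y values: none (0 points).
  x = 12: rhs = 17, matching y values: none (0 points).
  x = 13: rhs = 7, matching y values: none (0 points).
  x = 14: rhs = 6, matching y values: 11, 12 (2 points).
  x = 15: rhs = 20, matching y values: none (0 points).
  x = 16: rhs = 9, matching y values: 3, 20 (2 points).
  x = 17: rhs = 2, matching y values: 5, 18 (2 points).
  x = 18: rhs = 5, matching y values: none (0 points).
  x = 19: rhs = 1, matching y values: 1, 22 (2 points).
  x = 20: rhs = 19, matching y values: none (0 points).
  x = 21: rhs = 19, matching y values: none (0 points).
  x = 22: rhs = 7, matching y values: none (0 points).
Total affine count: 15.
Full point count |E(F_23)| = 15 + 1 = 16.
Hasse bound: |16 − (23+1)| = |-8| = 8 ≤ 2√23 ≈ 9.5917 ✓.


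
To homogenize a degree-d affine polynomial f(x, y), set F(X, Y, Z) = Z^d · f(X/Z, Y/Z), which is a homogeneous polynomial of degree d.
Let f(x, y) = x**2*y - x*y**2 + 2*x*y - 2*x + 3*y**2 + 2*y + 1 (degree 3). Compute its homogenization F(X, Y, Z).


F(X, Y, Z) = X**2*Y - X*Y**2 + 2*X*Y*Z - 2*X*Z**2 + 3*Y**2*Z + 2*Y*Z**2 + Z**3

deg(f) = 3.
Substitute x = X/Z, y = Y/Z into f, then multiply by Z^3.
  monomial 1·x^2·y^1 ↦ 1·X^2·Y^1·Z^0.
  monomial -1·x^1·y^2 ↦ -1·X^1·Y^2·Z^0.
  monomial 2·x^1·y^1 ↦ 2·X^1·Y^1·Z^1.
  monomial -2·x^1·y^0 ↦ -2·X^1·Y^0·Z^2.
  monomial 3·x^0·y^2 ↦ 3·X^0·Y^2·Z^1.
  monomial 2·x^0·y^1 ↦ 2·X^0·Y^1·Z^2.
  monomial 1·x^0·y^0 ↦ 1·X^0·Y^0·Z^3.
Collecting: F(X, Y, Z) = X**2*Y - X*Y**2 + 2*X*Y*Z - 2*X*Z**2 + 3*Y**2*Z + 2*Y*Z**2 + Z**3.


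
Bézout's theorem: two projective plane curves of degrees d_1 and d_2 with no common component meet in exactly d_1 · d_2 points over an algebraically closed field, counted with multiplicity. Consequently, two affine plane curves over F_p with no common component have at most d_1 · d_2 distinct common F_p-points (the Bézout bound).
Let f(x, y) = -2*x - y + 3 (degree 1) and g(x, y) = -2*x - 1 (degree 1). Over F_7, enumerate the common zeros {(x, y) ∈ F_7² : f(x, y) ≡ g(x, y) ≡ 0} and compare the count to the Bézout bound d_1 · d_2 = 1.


Common zeros: {(3, 4)}; count = 1; Bézout bound = 1.

deg(f) = 1, deg(g) = 1, so Bézout bound = 1.
Scan x ∈ F_7. For each x, list the y ∈ F_7 with f(x, y) ≡ 0 and those with g(x, y) ≡ 0 (mod 7); the common zeros in that column are the intersection.
  x = 0: f ≡ 0 at y ∈ {3}; g ≡ 0 at y ∈ ∅; common: ∅.
  x = 1: f ≡ 0 at y ∈ {1}; g ≡ 0 at y ∈ ∅; common: ∅.
  x = 2: f ≡ 0 at y ∈ {6}; g ≡ 0 at y ∈ ∅; common: ∅.
  x = 3: f ≡ 0 at y ∈ {4}; g ≡ 0 at y ∈ {0, 1, 2, 3, 4, 5, 6}; common: {4}.
  x = 4: f ≡ 0 at y ∈ {2}; g ≡ 0 at y ∈ ∅; common: ∅.
  x = 5: f ≡ 0 at y ∈ {0}; g ≡ 0 at y ∈ ∅; common: ∅.
  x = 6: f ≡ 0 at y ∈ {5}; g ≡ 0 at y ∈ ∅; common: ∅.
Collecting: common zeros = {(3, 4)}, so the count is 1.
Comparison with the Bézout bound: 1 ≤ 1 = deg(f)·deg(g), as expected for curves with no common component (the bound is attained).


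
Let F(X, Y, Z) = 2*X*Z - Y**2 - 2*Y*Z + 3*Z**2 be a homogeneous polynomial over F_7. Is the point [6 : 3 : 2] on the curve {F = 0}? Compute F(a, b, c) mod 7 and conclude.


F(6,3,2) ≡ 1 (mod 7); P is NOT on the curve.

Evaluate F(6, 3, 2) term-by-term (mod 7).
  2*X*Z ↦ 2·6·1·2 = 24
  -Y**2 ↦ -1·1·9·1 = -9
  -2*Y*Z ↦ -2·1·3·2 = -12
  3*Z**2 ↦ 3·1·1·4 = 12
Sum: F(6, 3, 2) = (24) + (-9) + (-12) + (12) = 15.
Reducing mod 7: 15 ≡ 1 (mod 7).
Since F(a, b, c) ≡ 1 ≠ 0 (mod 7), P does NOT lie on the curve.


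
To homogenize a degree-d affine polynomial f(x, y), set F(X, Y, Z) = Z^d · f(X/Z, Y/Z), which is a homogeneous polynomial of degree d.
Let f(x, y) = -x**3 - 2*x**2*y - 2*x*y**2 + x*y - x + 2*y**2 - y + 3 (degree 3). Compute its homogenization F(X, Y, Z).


F(X, Y, Z) = -X**3 - 2*X**2*Y - 2*X*Y**2 + X*Y*Z - X*Z**2 + 2*Y**2*Z - Y*Z**2 + 3*Z**3

deg(f) = 3.
Substitute x = X/Z, y = Y/Z into f, then multiply by Z^3.
  monomial -1·x^3·y^0 ↦ -1·X^3·Y^0·Z^0.
  monomial -2·x^2·y^1 ↦ -2·X^2·Y^1·Z^0.
  monomial -2·x^1·y^2 ↦ -2·X^1·Y^2·Z^0.
  monomial 1·x^1·y^1 ↦ 1·X^1·Y^1·Z^1.
  monomial -1·x^1·y^0 ↦ -1·X^1·Y^0·Z^2.
  monomial 2·x^0·y^2 ↦ 2·X^0·Y^2·Z^1.
  monomial -1·x^0·y^1 ↦ -1·X^0·Y^1·Z^2.
  monomial 3·x^0·y^0 ↦ 3·X^0·Y^0·Z^3.
Collecting: F(X, Y, Z) = -X**3 - 2*X**2*Y - 2*X*Y**2 + X*Y*Z - X*Z**2 + 2*Y**2*Z - Y*Z**2 + 3*Z**3.


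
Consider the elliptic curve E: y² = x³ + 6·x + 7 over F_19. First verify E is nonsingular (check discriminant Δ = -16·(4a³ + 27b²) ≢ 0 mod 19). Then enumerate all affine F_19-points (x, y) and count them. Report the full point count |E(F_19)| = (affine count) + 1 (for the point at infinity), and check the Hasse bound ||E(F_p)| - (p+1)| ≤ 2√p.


Affine points = {(0, 8), (0, 11), (4, 0), (8, 4), (8, 15), (9, 7), (9, 12), (11, 6), (11, 13), (14, 2), (14, 17), (16, 0), (17, 5), (17, 14), (18, 0)}; affine count = 15; |E(F_19)| = 16.

Discriminant check: Δ ∝ 4a³ + 27b² = 4·6³ + 27·7² = 4·216 + 27·49 ≡ 2 (mod 19). Nonzero ⇒ E is nonsingular.
For each x ∈ F_19, compute rhs = x³ + 6·x + 7 mod 19, then count y ∈ F_19 with y² ≡ rhs.
  x = 0: rhs = 7, matching y values: 8, 11 (2 points).
  x = 1: rhs = 14, matching y values: none (0 points).
  x = 2: rhs = 8, matching y values: none (0 points).
  x = 3: rhs = 14, matching y values: none (0 points).
  x = 4: rhs = 0, matching y values: 0 (1 points).
  x = 5: rhs = 10, matching y values: none (0 points).
  x = 6: rhs = 12, matching y values: none (0 points).
  x = 7: rhs = 12, matching y values: none (0 points).
  x = 8: rhs = 16, matching y values: 4, 15 (2 points).
  x = 9: rhs = 11, matching y values: 7, 12 (2 points).
  x = 10: rhs = 3, matching y values: none (0 points).
  x = 11: rhs = 17, matching y values: 6, 13 (2 points).
  x = 12: rhs = 2, matching y values: none (0 points).
  x = 13: rhs = 2, matching y values: none (0 points).
  x = 14: rhs = 4, matching y values: 2, 17 (2 points).
  x = 15: rhs = 14, matching y values: none (0 points).
  x = 16: rhs = 0, matching y values: 0 (1 points).
  x = 17: rhs = 6, matching y values: 5, 14 (2 points).
  x = 18: rhs = 0, matching y values: 0 (1 points).
Total affine count: 15.
Full point count |E(F_19)| = 15 + 1 = 16.
Hasse bound: |16 − (19+1)| = |-4| = 4 ≤ 2√19 ≈ 8.7178 ✓.


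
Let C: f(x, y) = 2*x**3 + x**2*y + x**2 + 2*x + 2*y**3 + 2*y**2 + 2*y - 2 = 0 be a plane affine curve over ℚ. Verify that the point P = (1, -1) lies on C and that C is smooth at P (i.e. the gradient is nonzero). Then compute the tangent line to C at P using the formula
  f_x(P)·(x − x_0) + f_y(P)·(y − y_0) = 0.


Tangent line at P: 8*x + 5*y - 3 = 0.

Step 1: f(1, -1) = 0, so P lies on C.
Step 2: partial derivatives
  f_x(x, y) = 6*x**2 + 2*x*y + 2*x + 2, f_y(x, y) = x**2 + 6*y**2 + 4*y + 2.
  f_x(P) = 8, f_y(P) = 5 (gradient nonzero, so P is smooth).
Step 3: tangent line at P: 8·(x − 1) + 5·(y − -1) = 0.
Expanding: 8*x + 5*y - 3 = 0.


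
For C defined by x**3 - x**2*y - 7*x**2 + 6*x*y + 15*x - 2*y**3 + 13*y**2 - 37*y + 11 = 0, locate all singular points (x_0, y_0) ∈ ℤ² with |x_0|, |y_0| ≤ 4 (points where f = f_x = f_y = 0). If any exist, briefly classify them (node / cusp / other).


Singular points: {(3, 2)}; classification: cusp.

Compute partial derivatives:
  f_x = 3*x**2 - 2*x*y - 14*x + 6*y + 15.
  f_y = -x**2 + 6*x - 6*y**2 + 26*y - 37.
Scan x_0 ∈ {−4, ..., 4}. For each x_0, f_y(x_0, y) is a polynomial in y; find its integer roots y ∈ {−4, ..., 4}, then test f_x and f at those candidates.
  x = -4: f_y(-4, y) = -6*y**2 + 26*y - 77; no integer root y with |y| ≤ 4.
  x = -3: f_y(-3, y) = -6*y**2 + 26*y - 64; no integer root y with |y| ≤ 4.
  x = -2: f_y(-2, y) = -6*y**2 + 26*y - 53; no integer root y with |y| ≤ 4.
  x = -1: f_y(-1, y) = -6*y**2 + 26*y - 44; no integer root y with |y| ≤ 4.
  x = 0: f_y(0, y) = -6*y**2 + 26*y - 37; no integer root y with |y| ≤ 4.
  x = 1: f_y(1, y) = -6*y**2 + 26*y - 32; no integer root y with |y| ≤ 4.
  x = 2: f_y(2, y) = -6*y**2 + 26*y - 29; no integer root y with |y| ≤ 4.
  x = 3: f_y(3, y) = -6*y**2 + 26*y - 28; vanishes at y ∈ {2}. (3, 2): f_x = 0, f = 0 — SINGULAR.
  x = 4: f_y(4, y) = -6*y**2 + 26*y - 29; no integer root y with |y| ≤ 4.
Only singular point on the grid: (3, 2).
Classify: substitute x = 3 + u, y = 2 + v and expand: f = u**3 - u**2*v - 2*v**3 + v**2.
No constant or linear terms (consistent with a singular point). Quadratic part: v**2. Cubic part: u**3 - u**2*v - 2*v**3.
The quadratic part v**2 is a perfect square, so there is a single (double) tangent line v = 0, i.e. y = 2. Restricting the cubic part to that line (v = 0) leaves u**3 ≠ 0, so f is not divisible by v and the branch is v² ≈ -u**3 to lowest order — this is a cusp.
Classification: cusp.


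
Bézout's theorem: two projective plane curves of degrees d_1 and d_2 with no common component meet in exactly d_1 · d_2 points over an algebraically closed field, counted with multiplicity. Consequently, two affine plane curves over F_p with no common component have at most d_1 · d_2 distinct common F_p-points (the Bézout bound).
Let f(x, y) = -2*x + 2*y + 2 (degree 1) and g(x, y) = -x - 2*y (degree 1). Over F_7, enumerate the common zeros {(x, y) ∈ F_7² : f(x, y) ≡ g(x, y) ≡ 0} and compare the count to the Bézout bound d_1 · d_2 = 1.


Common zeros: {(3, 2)}; count = 1; Bézout bound = 1.

deg(f) = 1, deg(g) = 1, so Bézout bound = 1.
Scan x ∈ F_7. For each x, list the y ∈ F_7 with f(x, y) ≡ 0 and those with g(x, y) ≡ 0 (mod 7); the common zeros in that column are the intersection.
  x = 0: f ≡ 0 at y ∈ {6}; g ≡ 0 at y ∈ {0}; common: ∅.
  x = 1: f ≡ 0 at y ∈ {0}; g ≡ 0 at y ∈ {3}; common: ∅.
  x = 2: f ≡ 0 at y ∈ {1}; g ≡ 0 at y ∈ {6}; common: ∅.
  x = 3: f ≡ 0 at y ∈ {2}; g ≡ 0 at y ∈ {2}; common: {2}.
  x = 4: f ≡ 0 at y ∈ {3}; g ≡ 0 at y ∈ {5}; common: ∅.
  x = 5: f ≡ 0 at y ∈ {4}; g ≡ 0 at y ∈ {1}; common: ∅.
  x = 6: f ≡ 0 at y ∈ {5}; g ≡ 0 at y ∈ {4}; common: ∅.
Collecting: common zeros = {(3, 2)}, so the count is 1.
Comparison with the Bézout bound: 1 ≤ 1 = deg(f)·deg(g), as expected for curves with no common component (the bound is attained).


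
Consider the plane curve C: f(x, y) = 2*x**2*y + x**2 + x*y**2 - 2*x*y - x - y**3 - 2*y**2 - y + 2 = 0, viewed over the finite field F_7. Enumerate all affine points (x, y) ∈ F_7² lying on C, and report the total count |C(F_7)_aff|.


Affine F_7-points: {(0, 4), (2, 3), (4, 0), (5, 1)}; count = 4.

For each of the 49 pairs (x, y) ∈ F_7², evaluate f(x, y) mod 7. Record the zeros.
  x = 0: [0↦2, 1↦5, 2↦5, 3↦3, 4↦0, 5↦4, 6↦2]  zeros at y ∈ {4}
  x = 1: [0↦2, 1↦6, 2↦2, 3↦5, 4↦2, 5↦1, 6↦3]  zeros at y ∈ ∅
  x = 2: [0↦4, 1↦6, 2↦2, 3↦0, 4↦1, 5↦6, 6↦2]  zeros at y ∈ {3}
  x = 3: [0↦1, 1↦5, 2↦5, 3↦2, 4↦4, 5↦5, 6↦6]  zeros at y ∈ ∅
  x = 4: [0↦0, 1↦3, 2↦4, 3↦4, 4↦4, 5↦5, 6↦1]  zeros at y ∈ {0}
  x = 5: [0↦1, 1↦0, 2↦6, 3↦6, 4↦1, 5↦6, 6↦1]  zeros at y ∈ {1}
  x = 6: [0↦4, 1↦3, 2↦4, 3↦1, 4↦2, 5↦1, 6↦6]  zeros at y ∈ ∅
Collecting zeros: affine points = {(0, 4), (2, 3), (4, 0), (5, 1)}.
Total count |C(F_7)_aff| = 4.


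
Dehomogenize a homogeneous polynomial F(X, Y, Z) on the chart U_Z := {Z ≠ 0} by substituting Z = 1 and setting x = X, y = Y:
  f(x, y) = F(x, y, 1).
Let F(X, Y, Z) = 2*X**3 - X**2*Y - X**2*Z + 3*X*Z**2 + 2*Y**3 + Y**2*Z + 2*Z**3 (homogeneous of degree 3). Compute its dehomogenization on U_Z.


f(x, y) = 2*x**3 - x**2*y - x**2 + 3*x + 2*y**3 + y**2 + 2

On U_Z we set Z = 1. Each monomial c·X^i·Y^j·Z^k in F becomes c·x^i·y^j·1^k = c·x^i·y^j.
Substituting Z = 1: F(X, Y, 1) = 2*x**3 - x**2*y - x**2 + 3*x + 2*y**3 + y**2 + 2.
Note: deg(f) ≤ deg(F) = 3; strict inequality happens when F is divisible by Z (lost terms).


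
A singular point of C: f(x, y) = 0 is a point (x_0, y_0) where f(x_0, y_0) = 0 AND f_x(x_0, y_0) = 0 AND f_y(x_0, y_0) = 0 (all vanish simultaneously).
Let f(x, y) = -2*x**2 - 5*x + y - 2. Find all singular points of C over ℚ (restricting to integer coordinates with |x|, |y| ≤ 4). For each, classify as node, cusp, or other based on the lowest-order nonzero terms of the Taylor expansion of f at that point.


No singular points in the scanned grid; C is smooth there.

Compute partial derivatives:
  f_x = -4*x - 5.
  f_y = 1.
f_y = 1 is a nonzero constant, so f_y never vanishes: no point (x, y) can satisfy f = f_x = f_y = 0. In particular no (x, y) ∈ {−4, ..., 4}² is singular; the curve is smooth.


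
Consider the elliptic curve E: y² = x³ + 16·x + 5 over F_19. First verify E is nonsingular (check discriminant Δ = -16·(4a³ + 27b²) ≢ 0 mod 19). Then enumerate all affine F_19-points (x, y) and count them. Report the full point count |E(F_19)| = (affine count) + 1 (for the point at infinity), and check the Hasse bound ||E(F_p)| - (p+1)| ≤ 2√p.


Affine points = {(0, 9), (0, 10), (2, 8), (2, 11), (3, 2), (3, 17), (4, 0), (5, 1), (5, 18), (7, 2), (7, 17), (9, 2), (9, 17), (10, 5), (10, 14), (11, 7), (11, 12), (12, 5), (12, 14), (13, 4), (13, 15), (14, 3), (14, 16), (16, 5), (16, 14), (18, 8), (18, 11)}; affine count = 27; |E(F_19)| = 28.

Discriminant check: Δ ∝ 4a³ + 27b² = 4·16³ + 27·5² = 4·4096 + 27·25 ≡ 16 (mod 19). Nonzero ⇒ E is nonsingular.
For each x ∈ F_19, compute rhs = x³ + 16·x + 5 mod 19, then count y ∈ F_19 with y² ≡ rhs.
  x = 0: rhs = 5, matching y values: 9, 10 (2 points).
  x = 1: rhs = 3, matching y values: none (0 points).
  x = 2: rhs = 7, matching y values: 8, 11 (2 points).
  x = 3: rhs = 4, matching y values: 2, 17 (2 points).
  x = 4: rhs = 0, matching y values: 0 (1 points).
  x = 5: rhs = 1, matching y values: 1, 18 (2 points).
  x = 6: rhs = 13, matching y values: none (0 points).
  x = 7: rhs = 4, matching y values: 2, 17 (2 points).
  x = 8: rhs = 18, matching y values: none (0 points).
  x = 9: rhs = 4, matching y values: 2, 17 (2 points).
  x = 10: rhs = 6, matching y values: 5, 14 (2 points).
  x = 11: rhs = 11, matching y values: 7, 12 (2 points).
  x = 12: rhs = 6, matching y values: 5, 14 (2 points).
  x = 13: rhs = 16, matching y values: 4, 15 (2 points).
  x = 14: rhs = 9, matching y values: 3, 16 (2 points).
  x = 15: rhs = 10, matching y values: none (0 points).
  x = 16: rhs = 6, matching y values: 5, 14 (2 points).
  x = 17: rhs = 3, matching y values: none (0 points).
  x = 18: rhs = 7, matching y values: 8, 11 (2 points).
Total affine count: 27.
Full point count |E(F_19)| = 27 + 1 = 28.
Hasse bound: |28 − (19+1)| = |8| = 8 ≤ 2√19 ≈ 8.7178 ✓.


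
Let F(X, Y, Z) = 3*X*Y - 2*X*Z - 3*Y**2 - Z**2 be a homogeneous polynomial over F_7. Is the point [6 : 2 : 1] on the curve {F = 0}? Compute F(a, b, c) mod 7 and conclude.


F(6,2,1) ≡ 4 (mod 7); P is NOT on the curve.

Evaluate F(6, 2, 1) term-by-term (mod 7).
  3*X*Y ↦ 3·6·2·1 = 36
  -2*X*Z ↦ -2·6·1·1 = -12
  -3*Y**2 ↦ -3·1·4·1 = -12
  -Z**2 ↦ -1·1·1·1 = -1
Sum: F(6, 2, 1) = (36) + (-12) + (-12) + (-1) = 11.
Reducing mod 7: 11 ≡ 4 (mod 7).
Since F(a, b, c) ≡ 4 ≠ 0 (mod 7), P does NOT lie on the curve.


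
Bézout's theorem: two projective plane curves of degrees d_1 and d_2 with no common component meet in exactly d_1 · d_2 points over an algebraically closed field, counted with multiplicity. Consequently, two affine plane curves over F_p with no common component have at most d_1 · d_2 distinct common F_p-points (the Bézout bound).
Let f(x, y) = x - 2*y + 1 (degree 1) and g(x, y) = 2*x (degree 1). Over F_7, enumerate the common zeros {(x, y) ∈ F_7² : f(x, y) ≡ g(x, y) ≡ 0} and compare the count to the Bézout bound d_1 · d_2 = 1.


Common zeros: {(0, 4)}; count = 1; Bézout bound = 1.

deg(f) = 1, deg(g) = 1, so Bézout bound = 1.
Scan x ∈ F_7. For each x, list the y ∈ F_7 with f(x, y) ≡ 0 and those with g(x, y) ≡ 0 (mod 7); the common zeros in that column are the intersection.
  x = 0: f ≡ 0 at y ∈ {4}; g ≡ 0 at y ∈ {0, 1, 2, 3, 4, 5, 6}; common: {4}.
  x = 1: f ≡ 0 at y ∈ {1}; g ≡ 0 at y ∈ ∅; common: ∅.
  x = 2: f ≡ 0 at y ∈ {5}; g ≡ 0 at y ∈ ∅; common: ∅.
  x = 3: f ≡ 0 at y ∈ {2}; g ≡ 0 at y ∈ ∅; common: ∅.
  x = 4: f ≡ 0 at y ∈ {6}; g ≡ 0 at y ∈ ∅; common: ∅.
  x = 5: f ≡ 0 at y ∈ {3}; g ≡ 0 at y ∈ ∅; common: ∅.
  x = 6: f ≡ 0 at y ∈ {0}; g ≡ 0 at y ∈ ∅; common: ∅.
Collecting: common zeros = {(0, 4)}, so the count is 1.
Comparison with the Bézout bound: 1 ≤ 1 = deg(f)·deg(g), as expected for curves with no common component (the bound is attained).


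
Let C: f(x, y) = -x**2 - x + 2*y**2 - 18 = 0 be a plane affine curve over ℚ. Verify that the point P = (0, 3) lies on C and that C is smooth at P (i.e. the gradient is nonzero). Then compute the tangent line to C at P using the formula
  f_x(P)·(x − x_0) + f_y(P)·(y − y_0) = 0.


Tangent line at P: -x + 12*y - 36 = 0.

Step 1: f(0, 3) = 0, so P lies on C.
Step 2: partial derivatives
  f_x(x, y) = -2*x - 1, f_y(x, y) = 4*y.
  f_x(P) = -1, f_y(P) = 12 (gradient nonzero, so P is smooth).
Step 3: tangent line at P: -1·(x − 0) + 12·(y − 3) = 0.
Expanding: -x + 12*y - 36 = 0.


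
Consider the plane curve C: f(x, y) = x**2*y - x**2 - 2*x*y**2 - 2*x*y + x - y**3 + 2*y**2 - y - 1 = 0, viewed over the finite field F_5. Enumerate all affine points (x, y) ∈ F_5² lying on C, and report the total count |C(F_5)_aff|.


Affine F_5-points: {(3, 1), (4, 4)}; count = 2.

For each of the 25 pairs (x, y) ∈ F_5², evaluate f(x, y) mod 5. Record the zeros.
  x = 0: [0↦4, 1↦4, 2↦2, 3↦2, 4↦3]  zeros at y ∈ ∅
  x = 1: [0↦4, 1↦1, 2↦2, 3↦1, 4↦2]  zeros at y ∈ ∅
  x = 2: [0↦2, 1↦3, 2↦4, 3↦4, 4↦2]  zeros at y ∈ ∅
  x = 3: [0↦3, 1↦0, 2↦3, 3↦1, 4↦3]  zeros at y ∈ {1}
  x = 4: [0↦2, 1↦2, 2↦4, 3↦2, 4↦0]  zeros at y ∈ {4}
Collecting zeros: affine points = {(3, 1), (4, 4)}.
Total count |C(F_5)_aff| = 2.


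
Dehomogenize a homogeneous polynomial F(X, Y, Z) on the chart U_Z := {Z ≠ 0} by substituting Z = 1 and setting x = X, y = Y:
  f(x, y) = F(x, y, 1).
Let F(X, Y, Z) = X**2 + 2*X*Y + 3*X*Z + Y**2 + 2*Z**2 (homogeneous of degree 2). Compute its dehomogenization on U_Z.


f(x, y) = x**2 + 2*x*y + 3*x + y**2 + 2

On U_Z we set Z = 1. Each monomial c·X^i·Y^j·Z^k in F becomes c·x^i·y^j·1^k = c·x^i·y^j.
Substituting Z = 1: F(X, Y, 1) = x**2 + 2*x*y + 3*x + y**2 + 2.
Note: deg(f) ≤ deg(F) = 2; strict inequality happens when F is divisible by Z (lost terms).


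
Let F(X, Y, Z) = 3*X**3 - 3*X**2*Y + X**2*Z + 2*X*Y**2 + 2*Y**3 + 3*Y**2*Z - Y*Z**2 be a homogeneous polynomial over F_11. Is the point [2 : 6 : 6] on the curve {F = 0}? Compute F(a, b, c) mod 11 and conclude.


F(2,6,6) ≡ 5 (mod 11); P is NOT on the curve.

Evaluate F(2, 6, 6) term-by-term (mod 11).
  3*X**3 ↦ 3·8·1·1 = 24
  -3*X**2*Y ↦ -3·4·6·1 = -72
  X**2*Z ↦ 1·4·1·6 = 24
  2*X*Y**2 ↦ 2·2·36·1 = 144
  2*Y**3 ↦ 2·1·216·1 = 432
  3*Y**2*Z ↦ 3·1·36·6 = 648
  -Y*Z**2 ↦ -1·1·6·36 = -216
Sum: F(2, 6, 6) = (24) + (-72) + (24) + (144) + (432) + (648) + (-216) = 984.
Reducing mod 11: 984 ≡ 5 (mod 11).
Since F(a, b, c) ≡ 5 ≠ 0 (mod 11), P does NOT lie on the curve.


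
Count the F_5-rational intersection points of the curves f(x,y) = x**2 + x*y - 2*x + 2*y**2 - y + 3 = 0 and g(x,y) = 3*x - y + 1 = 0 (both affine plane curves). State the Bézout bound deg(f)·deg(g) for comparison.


Common zeros: ∅; count = 0; Bézout bound = 2.

deg(f) = 2, deg(g) = 1, so Bézout bound = 2.
Scan x ∈ F_5. For each x, list the y ∈ F_5 with f(x, y) ≡ 0 and those with g(x, y) ≡ 0 (mod 5); the common zeros in that column are the intersection.
  x = 0: f ≡ 0 at y ∈ ∅; g ≡ 0 at y ∈ {1}; common: ∅.
  x = 1: f ≡ 0 at y ∈ {2, 3}; g ≡ 0 at y ∈ {4}; common: ∅.
  x = 2: f ≡ 0 at y ∈ ∅; g ≡ 0 at y ∈ {2}; common: ∅.
  x = 3: f ≡ 0 at y ∈ {1, 3}; g ≡ 0 at y ∈ {0}; common: ∅.
  x = 4: f ≡ 0 at y ∈ {2, 4}; g ≡ 0 at y ∈ {3}; common: ∅.
Collecting: common zeros = ∅, so the count is 0.
Comparison with the Bézout bound: 0 ≤ 2 = deg(f)·deg(g), as expected for curves with no common component (the affine F_5-count falls short of the bound because intersections may lie at infinity, over extension fields, or carry multiplicity).


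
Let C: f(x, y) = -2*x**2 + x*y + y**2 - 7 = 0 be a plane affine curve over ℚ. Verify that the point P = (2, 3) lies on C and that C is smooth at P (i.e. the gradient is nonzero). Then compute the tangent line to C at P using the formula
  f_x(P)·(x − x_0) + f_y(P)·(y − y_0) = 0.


Tangent line at P: -5*x + 8*y - 14 = 0.

Step 1: f(2, 3) = 0, so P lies on C.
Step 2: partial derivatives
  f_x(x, y) = -4*x + y, f_y(x, y) = x + 2*y.
  f_x(P) = -5, f_y(P) = 8 (gradient nonzero, so P is smooth).
Step 3: tangent line at P: -5·(x − 2) + 8·(y − 3) = 0.
Expanding: -5*x + 8*y - 14 = 0.


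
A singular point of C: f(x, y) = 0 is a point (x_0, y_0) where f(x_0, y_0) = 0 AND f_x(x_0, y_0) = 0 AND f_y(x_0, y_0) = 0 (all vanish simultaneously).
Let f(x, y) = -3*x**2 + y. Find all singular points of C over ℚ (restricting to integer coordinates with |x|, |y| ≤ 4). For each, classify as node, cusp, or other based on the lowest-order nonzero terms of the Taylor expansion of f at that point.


No singular points in the scanned grid; C is smooth there.

Compute partial derivatives:
  f_x = -6*x.
  f_y = 1.
f_y = 1 is a nonzero constant, so f_y never vanishes: no point (x, y) can satisfy f = f_x = f_y = 0. In particular no (x, y) ∈ {−4, ..., 4}² is singular; the curve is smooth.


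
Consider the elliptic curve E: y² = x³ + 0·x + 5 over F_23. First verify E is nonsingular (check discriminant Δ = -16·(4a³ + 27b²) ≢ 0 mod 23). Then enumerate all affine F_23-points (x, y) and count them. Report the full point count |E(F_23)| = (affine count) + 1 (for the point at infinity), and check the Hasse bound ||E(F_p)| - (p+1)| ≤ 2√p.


Affine points = {(1, 11), (1, 12), (2, 6), (2, 17), (3, 3), (3, 20), (4, 0), (7, 7), (7, 16), (10, 4), (10, 19), (11, 5), (11, 18), (12, 10), (12, 13), (14, 9), (14, 14), (18, 8), (18, 15), (20, 1), (20, 22), (22, 2), (22, 21)}; affine count = 23; |E(F_23)| = 24.

Discriminant check: Δ ∝ 4a³ + 27b² = 4·0³ + 27·5² = 4·0 + 27·25 ≡ 8 (mod 23). Nonzero ⇒ E is nonsingular.
For each x ∈ F_23, compute rhs = x³ + 0·x + 5 mod 23, then count y ∈ F_23 with y² ≡ rhs.
  x = 0: rhs = 5, matching y values: none (0 points).
  x = 1: rhs = 6, matching y values: 11, 12 (2 points).
  x = 2: rhs = 13, matching y values: 6, 17 (2 points).
  x = 3: rhs = 9, matching y values: 3, 20 (2 points).
  x = 4: rhs = 0, matching y values: 0 (1 points).
  x = 5: rhs = 15, matching y values: none (0 points).
  x = 6: rhs = 14, matching y values: none (0 points).
  x = 7: rhs = 3, matching y values: 7, 16 (2 points).
  x = 8: rhs = 11, matching y values: none (0 points).
  x = 9: rhs = 21, matching y values: none (0 points).
  x = 10: rhs = 16, matching y values: 4, 19 (2 points).
  x = 11: rhs = 2, matching y values: 5, 18 (2 points).
  x = 12: rhs = 8, matching y values: 10, 13 (2 points).
  x = 13: rhs = 17, matching y values: none (0 points).
  x = 14: rhs = 12, matching y values: 9, 14 (2 points).
  x = 15: rhs = 22, matching y values: none (0 points).
  x = 16: rhs = 7, matching y values: none (0 points).
  x = 17: rhs = 19, matching y values: none (0 points).
  x = 18: rhs = 18, matching y values: 8, 15 (2 points).
  x = 19: rhs = 10, matching y values: none (0 points).
  x = 20: rhs = 1, matching y values: 1, 22 (2 points).
  x = 21: rhs = 20, matching y values: none (0 points).
  x = 22: rhs = 4, matching y values: 2, 21 (2 points).
Total affine count: 23.
Full point count |E(F_23)| = 23 + 1 = 24.
Hasse bound: |24 − (23+1)| = |0| = 0 ≤ 2√23 ≈ 9.5917 ✓.


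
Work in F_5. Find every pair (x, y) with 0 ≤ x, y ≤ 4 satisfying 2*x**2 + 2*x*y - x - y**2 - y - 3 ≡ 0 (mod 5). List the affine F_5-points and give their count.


Affine F_5-points: {(0, 1), (0, 3), (2, 1), (2, 2), (4, 0), (4, 2)}; count = 6.

For each of the 25 pairs (x, y) ∈ F_5², evaluate f(x, y) mod 5. Record the zeros.
  x = 0: [0↦2, 1↦0, 2↦1, 3↦0, 4↦2]  zeros at y ∈ {1, 3}
  x = 1: [0↦3, 1↦3, 2↦1, 3↦2, 4↦1]  zeros at y ∈ ∅
  x = 2: [0↦3, 1↦0, 2↦0, 3↦3, 4↦4]  zeros at y ∈ {1, 2}
  x = 3: [0↦2, 1↦1, 2↦3, 3↦3, 4↦1]  zeros at y ∈ ∅
  x = 4: [0↦0, 1↦1, 2↦0, 3↦2, 4↦2]  zeros at y ∈ {0, 2}
Collecting zeros: affine points = {(0, 1), (0, 3), (2, 1), (2, 2), (4, 0), (4, 2)}.
Total count |C(F_5)_aff| = 6.


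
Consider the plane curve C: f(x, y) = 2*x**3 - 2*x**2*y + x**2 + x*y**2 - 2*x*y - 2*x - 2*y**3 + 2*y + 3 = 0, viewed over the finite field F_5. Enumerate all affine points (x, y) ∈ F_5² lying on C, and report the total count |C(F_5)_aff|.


Affine F_5-points: {(0, 3), (3, 0)}; count = 2.

For each of the 25 pairs (x, y) ∈ F_5², evaluate f(x, y) mod 5. Record the zeros.
  x = 0: [0↦3, 1↦3, 2↦1, 3↦0, 4↦3]  zeros at y ∈ {3}
  x = 1: [0↦4, 1↦1, 2↦3, 3↦3, 4↦4]  zeros at y ∈ ∅
  x = 2: [0↦4, 1↦4, 2↦1, 3↦3, 4↦3]  zeros at y ∈ ∅
  x = 3: [0↦0, 1↦4, 2↦2, 3↦2, 4↦2]  zeros at y ∈ {0}
  x = 4: [0↦4, 1↦3, 2↦3, 3↦2, 4↦3]  zeros at y ∈ ∅
Collecting zeros: affine points = {(0, 3), (3, 0)}.
Total count |C(F_5)_aff| = 2.


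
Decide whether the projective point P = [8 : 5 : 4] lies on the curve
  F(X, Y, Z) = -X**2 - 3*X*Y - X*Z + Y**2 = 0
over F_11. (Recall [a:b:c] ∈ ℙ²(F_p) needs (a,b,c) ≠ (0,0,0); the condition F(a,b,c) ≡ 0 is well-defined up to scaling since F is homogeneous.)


F(8,5,4) ≡ 7 (mod 11); P is NOT on the curve.

Evaluate F(8, 5, 4) term-by-term (mod 11).
  -X**2 ↦ -1·64·1·1 = -64
  -3*X*Y ↦ -3·8·5·1 = -120
  -X*Z ↦ -1·8·1·4 = -32
  Y**2 ↦ 1·1·25·1 = 25
Sum: F(8, 5, 4) = (-64) + (-120) + (-32) + (25) = -191.
Reducing mod 11: -191 ≡ 7 (mod 11).
Since F(a, b, c) ≡ 7 ≠ 0 (mod 11), P does NOT lie on the curve.


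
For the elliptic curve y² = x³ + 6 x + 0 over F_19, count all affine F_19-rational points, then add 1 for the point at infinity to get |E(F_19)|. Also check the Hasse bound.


Affine points = {(0, 0), (1, 8), (1, 11), (2, 1), (2, 18), (3, 8), (3, 11), (6, 9), (6, 10), (7, 9), (7, 10), (8, 3), (8, 16), (9, 2), (9, 17), (14, 4), (14, 15), (15, 8), (15, 11)}; affine count = 19; |E(F_19)| = 20.

Discriminant check: Δ ∝ 4a³ + 27b² = 4·6³ + 27·0² = 4·216 + 27·0 ≡ 9 (mod 19). Nonzero ⇒ E is nonsingular.
For each x ∈ F_19, compute rhs = x³ + 6·x + 0 mod 19, then count y ∈ F_19 with y² ≡ rhs.
  x = 0: rhs = 0, matching y values: 0 (1 points).
  x = 1: rhs = 7, matching y values: 8, 11 (2 points).
  x = 2: rhs = 1, matching y values: 1, 18 (2 points).
  x = 3: rhs = 7, matching y values: 8, 11 (2 points).
  x = 4: rhs = 12, matching y values: none (0 points).
  x = 5: rhs = 3, matching y values: none (0 points).
  x = 6: rhs = 5, matching y values: 9, 10 (2 points).
  x = 7: rhs = 5, matching y values: 9, 10 (2 points).
  x = 8: rhs = 9, matching y values: 3, 16 (2 points).
  x = 9: rhs = 4, matching y values: 2, 17 (2 points).
  x = 10: rhs = 15, matching y values: none (0 points).
  x = 11: rhs = 10, matching y values: none (0 points).
  x = 12: rhs = 14, matching y values: none (0 points).
  x = 13: rhs = 14, matching y values: none (0 points).
  x = 14: rhs = 16, matching y values: 4, 15 (2 points).
  x = 15: rhs = 7, matching y values: 8, 11 (2 points).
  x = 16: rhs = 12, matching y values: none (0 points).
  x = 17: rhs = 18, matching y values: none (0 points).
  x = 18: rhs = 12, matching y values: none (0 points).
Total affine count: 19.
Full point count |E(F_19)| = 19 + 1 = 20.
Hasse bound: |20 − (19+1)| = |0| = 0 ≤ 2√19 ≈ 8.7178 ✓.


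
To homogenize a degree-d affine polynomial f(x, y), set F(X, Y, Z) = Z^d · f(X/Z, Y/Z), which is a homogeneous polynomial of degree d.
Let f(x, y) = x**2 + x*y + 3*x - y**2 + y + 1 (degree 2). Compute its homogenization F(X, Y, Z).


F(X, Y, Z) = X**2 + X*Y + 3*X*Z - Y**2 + Y*Z + Z**2

deg(f) = 2.
Substitute x = X/Z, y = Y/Z into f, then multiply by Z^2.
  monomial 1·x^2·y^0 ↦ 1·X^2·Y^0·Z^0.
  monomial 1·x^1·y^1 ↦ 1·X^1·Y^1·Z^0.
  monomial 3·x^1·y^0 ↦ 3·X^1·Y^0·Z^1.
  monomial -1·x^0·y^2 ↦ -1·X^0·Y^2·Z^0.
  monomial 1·x^0·y^1 ↦ 1·X^0·Y^1·Z^1.
  monomial 1·x^0·y^0 ↦ 1·X^0·Y^0·Z^2.
Collecting: F(X, Y, Z) = X**2 + X*Y + 3*X*Z - Y**2 + Y*Z + Z**2.


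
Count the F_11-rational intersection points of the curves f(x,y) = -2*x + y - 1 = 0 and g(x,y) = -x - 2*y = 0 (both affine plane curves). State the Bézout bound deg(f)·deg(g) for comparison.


Common zeros: {(4, 9)}; count = 1; Bézout bound = 1.

deg(f) = 1, deg(g) = 1, so Bézout bound = 1.
Scan x ∈ F_11. For each x, list the y ∈ F_11 with f(x, y) ≡ 0 and those with g(x, y) ≡ 0 (mod 11); the common zeros in that column are the intersection.
  x = 0: f ≡ 0 at y ∈ {1}; g ≡ 0 at y ∈ {0}; common: ∅.
  x = 1: f ≡ 0 at y ∈ {3}; g ≡ 0 at y ∈ {5}; common: ∅.
  x = 2: f ≡ 0 at y ∈ {5}; g ≡ 0 at y ∈ {10}; common: ∅.
  x = 3: f ≡ 0 at y ∈ {7}; g ≡ 0 at y ∈ {4}; common: ∅.
  x = 4: f ≡ 0 at y ∈ {9}; g ≡ 0 at y ∈ {9}; common: {9}.
  x = 5: f ≡ 0 at y ∈ {0}; g ≡ 0 at y ∈ {3}; common: ∅.
  x = 6: f ≡ 0 at y ∈ {2}; g ≡ 0 at y ∈ {8}; common: ∅.
  x = 7: f ≡ 0 at y ∈ {4}; g ≡ 0 at y ∈ {2}; common: ∅.
  x = 8: f ≡ 0 at y ∈ {6}; g ≡ 0 at y ∈ {7}; common: ∅.
  x = 9: f ≡ 0 at y ∈ {8}; g ≡ 0 at y ∈ {1}; common: ∅.
  x = 10: f ≡ 0 at y ∈ {10}; g ≡ 0 at y ∈ {6}; common: ∅.
Collecting: common zeros = {(4, 9)}, so the count is 1.
Comparison with the Bézout bound: 1 ≤ 1 = deg(f)·deg(g), as expected for curves with no common component (the bound is attained).


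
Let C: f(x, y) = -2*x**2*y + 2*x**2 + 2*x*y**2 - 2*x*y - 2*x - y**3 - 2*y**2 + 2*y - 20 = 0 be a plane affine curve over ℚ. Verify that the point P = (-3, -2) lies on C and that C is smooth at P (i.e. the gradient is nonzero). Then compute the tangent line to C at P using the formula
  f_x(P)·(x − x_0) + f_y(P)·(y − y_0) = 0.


Tangent line at P: -26*x + 10*y - 58 = 0.

Step 1: f(-3, -2) = 0, so P lies on C.
Step 2: partial derivatives
  f_x(x, y) = -4*x*y + 4*x + 2*y**2 - 2*y - 2, f_y(x, y) = -2*x**2 + 4*x*y - 2*x - 3*y**2 - 4*y + 2.
  f_x(P) = -26, f_y(P) = 10 (gradient nonzero, so P is smooth).
Step 3: tangent line at P: -26·(x − -3) + 10·(y − -2) = 0.
Expanding: -26*x + 10*y - 58 = 0.


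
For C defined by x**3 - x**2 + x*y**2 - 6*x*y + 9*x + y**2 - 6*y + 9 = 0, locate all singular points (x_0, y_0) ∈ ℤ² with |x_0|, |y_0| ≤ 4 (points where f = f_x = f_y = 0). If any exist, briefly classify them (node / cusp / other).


Singular points: {(0, 3)}; classification: node.

Compute partial derivatives:
  f_x = 3*x**2 - 2*x + y**2 - 6*y + 9.
  f_y = 2*x*y - 6*x + 2*y - 6.
Scan x_0 ∈ {−4, ..., 4}. For each x_0, f_y(x_0, y) is a polynomial in y; find its integer roots y ∈ {−4, ..., 4}, then test f_x and f at those candidates.
  x = -4: f_y(-4, y) = 18 - 6*y; vanishes at y ∈ {3}. (-4, 3): f_x = 56 ≠ 0.
  x = -3: f_y(-3, y) = 12 - 4*y; vanishes at y ∈ {3}. (-3, 3): f_x = 33 ≠ 0.
  x = -2: f_y(-2, y) = 6 - 2*y; vanishes at y ∈ {3}. (-2, 3): f_x = 16 ≠ 0.
  x = -1: f_y(-1, y) = 0; vanishes at y ∈ {-4, -3, -2, -1, 0, 1, 2, 3, 4}. (-1, -4): f_x = 54 ≠ 0; (-1, -3): f_x = 41 ≠ 0; (-1, -2): f_x = 30 ≠ 0; (-1, -1): f_x = 21 ≠ 0; (-1, 0): f_x = 14 ≠ 0; (-1, 1): f_x = 9 ≠ 0; (-1, 2): f_x = 6 ≠ 0; (-1, 3): f_x = 5 ≠ 0; (-1, 4): f_x = 6 ≠ 0.
  x = 0: f_y(0, y) = 2*y - 6; vanishes at y ∈ {3}. (0, 3): f_x = 0, f = 0 — SINGULAR.
  x = 1: f_y(1, y) = 4*y - 12; vanishes at y ∈ {3}. (1, 3): f_x = 1 ≠ 0.
  x = 2: f_y(2, y) = 6*y - 18; vanishes at y ∈ {3}. (2, 3): f_x = 8 ≠ 0.
  x = 3: f_y(3, y) = 8*y - 24; vanishes at y ∈ {3}. (3, 3): f_x = 21 ≠ 0.
  x = 4: f_y(4, y) = 10*y - 30; vanishes at y ∈ {3}. (4, 3): f_x = 40 ≠ 0.
Only singular point on the grid: (0, 3).
Classify: substitute x = 0 + u, y = 3 + v and expand: f = u**3 - u**2 + u*v**2 + v**2.
No constant or linear terms (consistent with a singular point). Quadratic part: -u**2 + v**2. Cubic part: u**3 + u*v**2.
The quadratic part v**2 - u**2 = (v − u)(v + u) splits into two distinct linear factors, so there are two distinct tangent lines y − 3 = ±(x − 0) — this is a node (ordinary double point).
Classification: node.
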